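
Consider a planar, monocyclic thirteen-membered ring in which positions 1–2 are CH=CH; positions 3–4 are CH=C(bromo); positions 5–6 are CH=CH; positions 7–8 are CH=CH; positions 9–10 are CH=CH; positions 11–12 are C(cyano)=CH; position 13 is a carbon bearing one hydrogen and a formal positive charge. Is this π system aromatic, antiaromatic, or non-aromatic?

Antiaromatic

All ring atoms are sp² and supply a p orbital to the ring (the double-bond atoms are sp², each contributing one p electron; the carbocation has an empty p orbital); the conjugation is uninterrupted.
Adding the contributions, 6 × 2 = 12 from the double-bond units + 0 from the CH(+) atom = 12.
12 is a 4n count (n = 3), so the planar conjugated ring is antiaromatic.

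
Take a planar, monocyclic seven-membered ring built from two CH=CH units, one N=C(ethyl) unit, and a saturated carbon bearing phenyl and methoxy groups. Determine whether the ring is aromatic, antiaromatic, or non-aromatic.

Because that saturated carbon is sp³ and has no p orbital in the ring π system at the C(phenyl)(methoxy) position, the π system cannot extend all the way around the ring.
Without a continuous loop of overlapping p orbitals the Hückel electron count never comes into play.

Non-aromatic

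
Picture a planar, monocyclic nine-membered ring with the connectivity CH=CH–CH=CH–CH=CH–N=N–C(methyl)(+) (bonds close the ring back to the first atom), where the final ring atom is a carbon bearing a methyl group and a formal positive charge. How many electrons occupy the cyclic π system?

8

The p orbitals form a continuous loop: each doubly-bonded ring atom is sp² with one p-orbital electron; each =N– nitrogen is pyridine-type (lone pair in the sp² plane, one electron in the p orbital); the carbocation has an empty p orbital. The ring is fully conjugated.
Adding the contributions, 4 × 2 = 8 from the double-bond units + 0 from the C(methyl)(+) atom = 8.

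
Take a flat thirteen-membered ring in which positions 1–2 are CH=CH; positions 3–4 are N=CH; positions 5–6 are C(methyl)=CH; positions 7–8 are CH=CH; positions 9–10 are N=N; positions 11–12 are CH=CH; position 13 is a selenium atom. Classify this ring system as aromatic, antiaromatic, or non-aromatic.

Aromatic

Every ring atom contributes a p orbital perpendicular to the ring (every atom in a ring double bond is sp² and brings one electron to the p orbital; each =N– nitrogen is pyridine-type (lone pair in the sp² plane, one electron in the p orbital); the selenium donates one lone pair from its p orbital), so the π system is cyclic and fully conjugated.
Adding the contributions, 6 × 2 = 12 from the double-bond units + 2 from the Se atom = 14.
Since 14 = 4·3 + 2, the ring meets the 4n+2 criterion.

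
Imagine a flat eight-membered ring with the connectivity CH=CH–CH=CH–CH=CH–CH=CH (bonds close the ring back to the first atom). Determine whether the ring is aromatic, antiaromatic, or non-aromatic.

Every ring atom contributes a p orbital perpendicular to the ring (the double-bond atoms are sp², each contributing one p electron), so the π system is cyclic and fully conjugated.
π-electron count: 4 × 2 = 8 from the 4 double-bond units.
A 4n π count (8, n = 2) in a planar conjugated ring means antiaromatic.
(This ring is cyclooctatetraene.)

Antiaromatic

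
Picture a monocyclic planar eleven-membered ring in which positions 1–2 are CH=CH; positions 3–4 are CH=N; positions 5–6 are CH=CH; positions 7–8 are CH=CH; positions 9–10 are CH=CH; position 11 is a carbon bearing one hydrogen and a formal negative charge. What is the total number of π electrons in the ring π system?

12

All ring atoms are sp² and supply a p orbital to the ring (each doubly-bonded ring atom is sp² with one p-orbital electron; the doubly-bonded nitrogens are pyridine-type — their lone pairs lie in the ring plane, leaving one electron in the p orbital; the carbanion's lone pair occupies the p orbital); the conjugation is uninterrupted.
Adding the contributions, 5 × 2 = 10 from the double-bond units + 2 from the CH(-) atom = 12.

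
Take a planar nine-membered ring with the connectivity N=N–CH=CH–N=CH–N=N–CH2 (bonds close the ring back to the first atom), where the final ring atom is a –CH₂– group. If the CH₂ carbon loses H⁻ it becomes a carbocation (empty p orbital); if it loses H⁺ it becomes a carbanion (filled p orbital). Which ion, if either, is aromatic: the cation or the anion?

The anion

In both ions every ring atom is sp² and contributes a p orbital, so both rings are fully conjugated.
Cation: 4 × 2 + 0 = 8 π electrons → 4(2), antiaromatic.
Anion: 4 × 2 + 2 = 10 π electrons → 4(2)+2, aromatic.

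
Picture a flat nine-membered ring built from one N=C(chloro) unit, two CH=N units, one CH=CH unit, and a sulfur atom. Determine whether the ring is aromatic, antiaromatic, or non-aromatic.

Aromatic

Check conjugation: the double-bond atoms are sp², each contributing one p electron; the doubly-bonded nitrogens are pyridine-type — their lone pairs lie in the ring plane, leaving one electron in the p orbital; the sulfur donates one lone pair from its p orbital — every position has a p orbital, so the cyclic π system is continuous.
Adding the contributions, 4 × 2 = 8 from the double-bond units + 2 from the S atom = 10.
10 = 4(2) + 2, which satisfies Hückel's 4n+2 rule.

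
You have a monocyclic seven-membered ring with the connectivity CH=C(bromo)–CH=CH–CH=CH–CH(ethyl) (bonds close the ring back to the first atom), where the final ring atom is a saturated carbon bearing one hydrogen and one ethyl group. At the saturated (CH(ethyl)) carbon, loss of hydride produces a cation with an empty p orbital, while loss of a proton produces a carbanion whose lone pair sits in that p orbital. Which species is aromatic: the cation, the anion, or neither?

The cation

Once that carbon is sp², every ring atom has a p orbital and both ions are fully conjugated.
Cation: 3 × 2 + 0 = 6 π electrons → 4(1)+2, aromatic.
Anion: 3 × 2 + 2 = 8 π electrons → 4(2), antiaromatic.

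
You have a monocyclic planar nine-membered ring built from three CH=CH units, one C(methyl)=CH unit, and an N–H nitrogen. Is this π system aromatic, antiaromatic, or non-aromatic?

Aromatic

The p orbitals form a continuous loop: every atom in a ring double bond is sp² and brings one electron to the p orbital; the pyrrole-type nitrogen donates its lone pair from the p orbital. The ring is fully conjugated.
Counting π electrons: 4 × 2 = 8 from the double-bond units + 2 from the NH atom = 10.
That gives a 4n+2 count (10, n = 2).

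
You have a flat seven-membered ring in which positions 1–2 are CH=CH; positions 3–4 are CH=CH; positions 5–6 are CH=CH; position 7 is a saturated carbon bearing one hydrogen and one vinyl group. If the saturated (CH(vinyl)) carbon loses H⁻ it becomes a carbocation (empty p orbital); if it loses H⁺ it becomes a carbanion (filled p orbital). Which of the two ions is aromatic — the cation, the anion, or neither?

In both ions every ring atom is sp² and contributes a p orbital, so both rings are fully conjugated.
Cation: 3 × 2 + 0 = 6 π electrons → 4(1)+2, aromatic.
Anion: 3 × 2 + 2 = 8 π electrons → 4(2), antiaromatic.

The cation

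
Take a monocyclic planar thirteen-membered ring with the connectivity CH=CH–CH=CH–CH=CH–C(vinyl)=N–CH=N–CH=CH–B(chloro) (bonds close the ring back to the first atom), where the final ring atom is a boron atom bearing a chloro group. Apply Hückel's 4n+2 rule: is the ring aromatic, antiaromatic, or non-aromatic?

Every ring atom contributes a p orbital perpendicular to the ring (every atom in a ring double bond is sp² and brings one electron to the p orbital; each sp² =N– keeps its lone pair in-plane and puts one electron into the π system; the boron has an empty p orbital), so the π system is cyclic and fully conjugated.
π-electron count: 6 × 2 = 12 from the double-bond units + 0 from the B(chloro) atom = 12.
12 is a 4n count (n = 3), so the planar conjugated ring is antiaromatic.

Antiaromatic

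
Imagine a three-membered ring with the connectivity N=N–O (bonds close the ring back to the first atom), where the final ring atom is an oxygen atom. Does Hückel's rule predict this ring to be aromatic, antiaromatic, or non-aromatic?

Every ring atom contributes a p orbital perpendicular to the ring (every atom in a ring double bond is sp² and brings one electron to the p orbital; each =N– nitrogen is pyridine-type (lone pair in the sp² plane, one electron in the p orbital); the oxygen donates one lone pair from its p orbital), so the π system is cyclic and fully conjugated.
Counting π electrons: 1 × 2 = 2 from the double-bond unit + 2 from the O atom = 4.
With 4 = 4·1 π electrons, Hückel's rule classifies the planar ring as antiaromatic.

Antiaromatic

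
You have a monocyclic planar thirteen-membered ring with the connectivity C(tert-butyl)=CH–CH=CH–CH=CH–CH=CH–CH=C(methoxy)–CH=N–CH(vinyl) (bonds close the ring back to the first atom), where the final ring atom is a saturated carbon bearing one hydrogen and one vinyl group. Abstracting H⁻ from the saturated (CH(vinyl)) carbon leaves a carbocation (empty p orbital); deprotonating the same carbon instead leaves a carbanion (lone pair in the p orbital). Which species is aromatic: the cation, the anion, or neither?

The anion

In both ions every ring atom is sp² and contributes a p orbital, so both rings are fully conjugated.
Cation: 6 × 2 + 0 = 12 π electrons → 4(3), antiaromatic.
Anion: 6 × 2 + 2 = 14 π electrons → 4(3)+2, aromatic.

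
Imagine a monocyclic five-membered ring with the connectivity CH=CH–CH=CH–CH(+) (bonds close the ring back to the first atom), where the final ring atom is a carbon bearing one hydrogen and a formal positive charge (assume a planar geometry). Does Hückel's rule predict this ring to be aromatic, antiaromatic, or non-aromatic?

Every ring atom contributes a p orbital perpendicular to the ring (the double-bond atoms are sp², each contributing one p electron; the carbocation has an empty p orbital), so the π system is cyclic and fully conjugated.
Adding the contributions, 2 × 2 = 4 from the double-bond units + 0 from the CH(+) atom = 4.
4 is a 4n count (n = 1), so the planar conjugated ring is antiaromatic.
(The species described is the cyclopentadienyl cation.)

Antiaromatic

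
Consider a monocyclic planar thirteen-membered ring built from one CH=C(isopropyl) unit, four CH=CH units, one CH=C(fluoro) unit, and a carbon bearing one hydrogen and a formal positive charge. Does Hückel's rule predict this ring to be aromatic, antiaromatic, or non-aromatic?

Check conjugation: the double-bond atoms are sp², each contributing one p electron; the carbocation has an empty p orbital — every position has a p orbital, so the cyclic π system is continuous.
Counting π electrons: 6 × 2 = 12 from the double-bond units + 0 from the CH(+) atom = 12.
With 12 = 4·3 π electrons, Hückel's rule classifies the planar ring as antiaromatic.

Antiaromatic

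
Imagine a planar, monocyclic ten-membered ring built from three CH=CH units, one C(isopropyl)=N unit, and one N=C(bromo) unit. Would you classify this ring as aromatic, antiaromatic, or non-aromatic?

Aromatic

The p orbitals form a continuous loop: the double-bond atoms are sp², each contributing one p electron; each sp² =N– keeps its lone pair in-plane and puts one electron into the π system. The ring is fully conjugated.
Adding the contributions, 5 × 2 = 10 from the 5 double-bond units.
10 = 4(2) + 2, which satisfies Hückel's 4n+2 rule.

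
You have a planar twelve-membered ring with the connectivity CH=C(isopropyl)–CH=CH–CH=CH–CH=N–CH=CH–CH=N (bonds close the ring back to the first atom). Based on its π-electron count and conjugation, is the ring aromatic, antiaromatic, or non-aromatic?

Antiaromatic

Check conjugation: each doubly-bonded ring atom is sp² with one p-orbital electron; the doubly-bonded nitrogens are pyridine-type — their lone pairs lie in the ring plane, leaving one electron in the p orbital — every position has a p orbital, so the cyclic π system is continuous.
π-electron count: 6 × 2 = 12 from the 6 double-bond units.
A 4n π count (12, n = 3) in a planar conjugated ring means antiaromatic.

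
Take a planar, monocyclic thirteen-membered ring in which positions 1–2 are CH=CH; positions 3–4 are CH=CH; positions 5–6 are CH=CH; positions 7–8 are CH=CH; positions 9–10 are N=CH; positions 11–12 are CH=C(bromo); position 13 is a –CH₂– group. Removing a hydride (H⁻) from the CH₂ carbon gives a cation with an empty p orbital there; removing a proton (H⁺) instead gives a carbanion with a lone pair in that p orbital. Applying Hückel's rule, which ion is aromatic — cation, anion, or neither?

The anion

In either ion the ring is fully conjugated: every atom, including the new sp² carbon, supplies a p orbital.
Cation: 6 × 2 + 0 = 12 π electrons → 4(3), antiaromatic.
Anion: 6 × 2 + 2 = 14 π electrons → 4(3)+2, aromatic.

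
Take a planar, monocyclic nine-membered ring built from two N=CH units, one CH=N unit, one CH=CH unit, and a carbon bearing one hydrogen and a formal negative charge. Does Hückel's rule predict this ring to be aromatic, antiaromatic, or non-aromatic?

Aromatic

Check conjugation: every atom in a ring double bond is sp² and brings one electron to the p orbital; the doubly-bonded nitrogens are pyridine-type — their lone pairs lie in the ring plane, leaving one electron in the p orbital; the carbanion's lone pair occupies the p orbital — every position has a p orbital, so the cyclic π system is continuous.
Counting π electrons: 4 × 2 = 8 from the double-bond units + 2 from the CH(-) atom = 10.
That gives a 4n+2 count (10, n = 2).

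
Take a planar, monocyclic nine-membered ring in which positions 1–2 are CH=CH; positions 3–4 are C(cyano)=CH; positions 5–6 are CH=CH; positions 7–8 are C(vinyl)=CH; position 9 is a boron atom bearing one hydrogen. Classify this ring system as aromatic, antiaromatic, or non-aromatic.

Antiaromatic

Every ring atom contributes a p orbital perpendicular to the ring (each doubly-bonded ring atom is sp² with one p-orbital electron; the boron has an empty p orbital), so the π system is cyclic and fully conjugated.
Counting π electrons: 4 × 2 = 8 from the double-bond units + 0 from the BH atom = 8.
A 4n π count (8, n = 2) in a planar conjugated ring means antiaromatic.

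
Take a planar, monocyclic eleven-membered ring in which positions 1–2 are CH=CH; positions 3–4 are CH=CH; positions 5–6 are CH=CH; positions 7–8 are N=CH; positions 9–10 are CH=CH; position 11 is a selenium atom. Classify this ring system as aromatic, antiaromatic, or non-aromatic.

Antiaromatic

Every ring atom contributes a p orbital perpendicular to the ring (every atom in a ring double bond is sp² and brings one electron to the p orbital; each sp² =N– keeps its lone pair in-plane and puts one electron into the π system; the selenium donates one lone pair from its p orbital), so the π system is cyclic and fully conjugated.
Tallying contributions gives 5 × 2 = 10 from the double-bond units + 2 from the Se atom = 12.
12 is a 4n count (n = 3), so the planar conjugated ring is antiaromatic.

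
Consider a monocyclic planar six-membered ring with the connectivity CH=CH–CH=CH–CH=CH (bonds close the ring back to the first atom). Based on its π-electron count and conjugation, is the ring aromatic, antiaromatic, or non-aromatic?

The p orbitals form a continuous loop: each doubly-bonded ring atom is sp² with one p-orbital electron. The ring is fully conjugated.
Counting π electrons: 3 × 2 = 6 from the 3 double-bond units.
That gives a 4n+2 count (6, n = 1).
This is benzene.

Aromatic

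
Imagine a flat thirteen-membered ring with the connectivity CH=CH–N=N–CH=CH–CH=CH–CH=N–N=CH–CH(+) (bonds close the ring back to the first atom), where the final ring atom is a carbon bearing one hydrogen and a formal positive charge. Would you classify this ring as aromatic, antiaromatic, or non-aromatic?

Antiaromatic

The p orbitals form a continuous loop: each doubly-bonded ring atom is sp² with one p-orbital electron; each sp² =N– keeps its lone pair in-plane and puts one electron into the π system; the carbocation has an empty p orbital. The ring is fully conjugated.
Adding the contributions, 6 × 2 = 12 from the double-bond units + 0 from the CH(+) atom = 12.
12 = 4(3); a planar, fully conjugated 4n system is antiaromatic.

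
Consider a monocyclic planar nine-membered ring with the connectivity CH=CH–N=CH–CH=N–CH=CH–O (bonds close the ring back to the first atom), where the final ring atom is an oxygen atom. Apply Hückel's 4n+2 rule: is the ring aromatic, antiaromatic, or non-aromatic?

The p orbitals form a continuous loop: each doubly-bonded ring atom is sp² with one p-orbital electron; each =N– nitrogen is pyridine-type (lone pair in the sp² plane, one electron in the p orbital); the oxygen donates one lone pair from its p orbital. The ring is fully conjugated.
Adding the contributions, 4 × 2 = 8 from the double-bond units + 2 from the O atom = 10.
With 10 π electrons (n = 2), the Hückel 4n+2 condition holds.

Aromatic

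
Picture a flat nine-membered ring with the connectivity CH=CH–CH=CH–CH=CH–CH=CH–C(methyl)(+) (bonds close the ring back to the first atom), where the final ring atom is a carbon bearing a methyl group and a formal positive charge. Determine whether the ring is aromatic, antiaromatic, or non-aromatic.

Antiaromatic

The p orbitals form a continuous loop: the double-bond atoms are sp², each contributing one p electron; the carbocation has an empty p orbital. The ring is fully conjugated.
Counting π electrons: 4 × 2 = 8 from the double-bond units + 0 from the C(methyl)(+) atom = 8.
A 4n π count (8, n = 2) in a planar conjugated ring means antiaromatic.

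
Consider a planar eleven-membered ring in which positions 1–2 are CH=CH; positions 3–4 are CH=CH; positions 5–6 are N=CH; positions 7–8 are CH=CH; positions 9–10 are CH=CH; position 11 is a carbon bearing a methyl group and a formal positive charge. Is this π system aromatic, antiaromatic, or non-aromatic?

The p orbitals form a continuous loop: the double-bond atoms are sp², each contributing one p electron; the doubly-bonded nitrogens are pyridine-type — their lone pairs lie in the ring plane, leaving one electron in the p orbital; the carbocation has an empty p orbital. The ring is fully conjugated.
Tallying contributions gives 5 × 2 = 10 from the double-bond units + 0 from the C(methyl)(+) atom = 10.
10 = 4(2) + 2, which satisfies Hückel's 4n+2 rule.

Aromatic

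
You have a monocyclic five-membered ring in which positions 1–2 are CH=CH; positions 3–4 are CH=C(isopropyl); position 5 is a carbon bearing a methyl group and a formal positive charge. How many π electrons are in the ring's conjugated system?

All ring atoms are sp² and supply a p orbital to the ring (the double-bond atoms are sp², each contributing one p electron; the carbocation has an empty p orbital); the conjugation is uninterrupted.
π-electron count: 2 × 2 = 4 from the double-bond units + 0 from the C(methyl)(+) atom = 4.

4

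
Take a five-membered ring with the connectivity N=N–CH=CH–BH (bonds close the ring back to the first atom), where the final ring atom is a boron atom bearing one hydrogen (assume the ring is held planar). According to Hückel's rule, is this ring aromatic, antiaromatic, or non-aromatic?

Antiaromatic

Every ring atom contributes a p orbital perpendicular to the ring (every atom in a ring double bond is sp² and brings one electron to the p orbital; the doubly-bonded nitrogens are pyridine-type — their lone pairs lie in the ring plane, leaving one electron in the p orbital; the boron has an empty p orbital), so the π system is cyclic and fully conjugated.
Counting π electrons: 2 × 2 = 4 from the double-bond units + 0 from the BH atom = 4.
4 is a 4n count (n = 1), so the planar conjugated ring is antiaromatic.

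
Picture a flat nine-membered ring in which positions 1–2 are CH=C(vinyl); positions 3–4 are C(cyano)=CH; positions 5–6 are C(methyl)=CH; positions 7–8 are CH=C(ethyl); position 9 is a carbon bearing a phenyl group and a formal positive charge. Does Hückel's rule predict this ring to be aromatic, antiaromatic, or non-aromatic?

Every ring atom contributes a p orbital perpendicular to the ring (each doubly-bonded ring atom is sp² with one p-orbital electron; the carbocation has an empty p orbital), so the π system is cyclic and fully conjugated.
π-electron count: 4 × 2 = 8 from the double-bond units + 0 from the C(phenyl)(+) atom = 8.
With 8 = 4·2 π electrons, Hückel's rule classifies the planar ring as antiaromatic.

Antiaromatic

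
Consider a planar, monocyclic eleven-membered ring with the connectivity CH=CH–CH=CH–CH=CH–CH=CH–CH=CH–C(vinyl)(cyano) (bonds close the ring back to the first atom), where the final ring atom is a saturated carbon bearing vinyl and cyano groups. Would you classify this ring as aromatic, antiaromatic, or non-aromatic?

The C(vinyl)(cyano) position has four σ bonds — that saturated carbon is sp³ and has no p orbital in the ring π system — so the cyclic conjugation is interrupted.
Hückel's rule only applies to fully conjugated rings, so this one is simply non-aromatic.

Non-aromatic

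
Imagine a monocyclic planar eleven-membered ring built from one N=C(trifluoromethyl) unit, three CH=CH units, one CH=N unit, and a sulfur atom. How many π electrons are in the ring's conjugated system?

All ring atoms are sp² and supply a p orbital to the ring (every atom in a ring double bond is sp² and brings one electron to the p orbital; each =N– nitrogen is pyridine-type (lone pair in the sp² plane, one electron in the p orbital); the sulfur donates one lone pair from its p orbital); the conjugation is uninterrupted.
π-electron count: 5 × 2 = 10 from the double-bond units + 2 from the S atom = 12.

12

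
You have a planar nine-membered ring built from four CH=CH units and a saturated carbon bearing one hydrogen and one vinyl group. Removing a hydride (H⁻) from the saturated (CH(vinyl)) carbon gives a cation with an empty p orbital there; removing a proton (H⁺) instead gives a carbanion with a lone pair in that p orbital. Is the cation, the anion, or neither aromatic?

Once that carbon is sp², every ring atom has a p orbital and both ions are fully conjugated.
Cation: 4 × 2 + 0 = 8 π electrons → 4(2), antiaromatic.
Anion: 4 × 2 + 2 = 10 π electrons → 4(2)+2, aromatic.

The anion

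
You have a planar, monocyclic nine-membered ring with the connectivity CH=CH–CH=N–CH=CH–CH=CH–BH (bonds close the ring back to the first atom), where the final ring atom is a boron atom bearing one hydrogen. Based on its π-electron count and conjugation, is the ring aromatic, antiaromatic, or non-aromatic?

All ring atoms are sp² and supply a p orbital to the ring (each doubly-bonded ring atom is sp² with one p-orbital electron; the doubly-bonded nitrogens are pyridine-type — their lone pairs lie in the ring plane, leaving one electron in the p orbital; the boron has an empty p orbital); the conjugation is uninterrupted.
Adding the contributions, 4 × 2 = 8 from the double-bond units + 0 from the BH atom = 8.
8 = 4(2); a planar, fully conjugated 4n system is antiaromatic.

Antiaromatic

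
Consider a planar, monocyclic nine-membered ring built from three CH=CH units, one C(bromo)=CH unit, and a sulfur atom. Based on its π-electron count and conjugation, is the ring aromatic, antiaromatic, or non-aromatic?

The p orbitals form a continuous loop: the double-bond atoms are sp², each contributing one p electron; the sulfur donates one lone pair from its p orbital. The ring is fully conjugated.
π-electron count: 4 × 2 = 8 from the double-bond units + 2 from the S atom = 10.
With 10 π electrons (n = 2), the Hückel 4n+2 condition holds.

Aromatic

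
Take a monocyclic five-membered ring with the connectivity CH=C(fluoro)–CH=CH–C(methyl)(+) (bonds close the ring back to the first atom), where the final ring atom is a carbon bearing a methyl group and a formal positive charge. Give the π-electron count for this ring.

Check conjugation: each doubly-bonded ring atom is sp² with one p-orbital electron; the carbocation has an empty p orbital — every position has a p orbital, so the cyclic π system is continuous.
π-electron count: 2 × 2 = 4 from the double-bond units + 0 from the C(methyl)(+) atom = 4.

4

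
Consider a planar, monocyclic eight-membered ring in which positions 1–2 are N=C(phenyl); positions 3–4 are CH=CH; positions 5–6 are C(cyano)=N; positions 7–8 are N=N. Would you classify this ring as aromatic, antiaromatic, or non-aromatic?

Antiaromatic

Check conjugation: every atom in a ring double bond is sp² and brings one electron to the p orbital; each sp² =N– keeps its lone pair in-plane and puts one electron into the π system — every position has a p orbital, so the cyclic π system is continuous.
Tallying contributions gives 4 × 2 = 8 from the 4 double-bond units.
8 is a 4n count (n = 2), so the planar conjugated ring is antiaromatic.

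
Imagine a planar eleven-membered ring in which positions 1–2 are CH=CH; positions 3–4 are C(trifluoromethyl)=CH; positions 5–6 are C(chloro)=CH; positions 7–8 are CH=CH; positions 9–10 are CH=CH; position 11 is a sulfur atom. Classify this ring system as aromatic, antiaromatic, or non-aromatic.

Antiaromatic

Every ring atom contributes a p orbital perpendicular to the ring (each doubly-bonded ring atom is sp² with one p-orbital electron; the sulfur donates one lone pair from its p orbital), so the π system is cyclic and fully conjugated.
Tallying contributions gives 5 × 2 = 10 from the double-bond units + 2 from the S atom = 12.
12 is a 4n count (n = 3), so the planar conjugated ring is antiaromatic.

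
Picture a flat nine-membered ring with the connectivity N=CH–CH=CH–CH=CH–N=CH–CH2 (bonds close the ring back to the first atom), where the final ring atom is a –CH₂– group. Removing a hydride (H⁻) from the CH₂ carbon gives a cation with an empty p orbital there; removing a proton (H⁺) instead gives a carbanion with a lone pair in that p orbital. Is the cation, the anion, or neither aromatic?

The anion

In both ions every ring atom is sp² and contributes a p orbital, so both rings are fully conjugated.
Cation: 4 × 2 + 0 = 8 π electrons → 4(2), antiaromatic.
Anion: 4 × 2 + 2 = 10 π electrons → 4(2)+2, aromatic.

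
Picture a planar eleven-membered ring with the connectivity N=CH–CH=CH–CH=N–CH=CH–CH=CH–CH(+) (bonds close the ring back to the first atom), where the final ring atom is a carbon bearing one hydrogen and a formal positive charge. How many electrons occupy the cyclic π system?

All ring atoms are sp² and supply a p orbital to the ring (the double-bond atoms are sp², each contributing one p electron; the doubly-bonded nitrogens are pyridine-type — their lone pairs lie in the ring plane, leaving one electron in the p orbital; the carbocation has an empty p orbital); the conjugation is uninterrupted.
Adding the contributions, 5 × 2 = 10 from the double-bond units + 0 from the CH(+) atom = 10.

10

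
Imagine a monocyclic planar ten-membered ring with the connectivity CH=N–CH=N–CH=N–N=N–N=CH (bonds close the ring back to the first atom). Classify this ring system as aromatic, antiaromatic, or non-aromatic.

Aromatic

Check conjugation: every atom in a ring double bond is sp² and brings one electron to the p orbital; each =N– nitrogen is pyridine-type (lone pair in the sp² plane, one electron in the p orbital) — every position has a p orbital, so the cyclic π system is continuous.
Adding the contributions, 5 × 2 = 10 from the 5 double-bond units.
Since 10 = 4·2 + 2, the ring meets the 4n+2 criterion.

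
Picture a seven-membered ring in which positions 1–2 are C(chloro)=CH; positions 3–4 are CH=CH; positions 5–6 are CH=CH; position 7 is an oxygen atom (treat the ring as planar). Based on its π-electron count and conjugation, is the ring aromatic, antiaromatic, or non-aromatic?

Every ring atom contributes a p orbital perpendicular to the ring (the double-bond atoms are sp², each contributing one p electron; the oxygen donates one lone pair from its p orbital), so the π system is cyclic and fully conjugated.
Tallying contributions gives 3 × 2 = 6 from the double-bond units + 2 from the O atom = 8.
8 is a 4n count (n = 2), so the planar conjugated ring is antiaromatic.

Antiaromatic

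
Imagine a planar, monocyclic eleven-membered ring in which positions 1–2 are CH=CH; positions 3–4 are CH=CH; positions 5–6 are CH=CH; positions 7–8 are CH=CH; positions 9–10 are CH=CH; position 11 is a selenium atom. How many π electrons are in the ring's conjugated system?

Check conjugation: every atom in a ring double bond is sp² and brings one electron to the p orbital; the selenium donates one lone pair from its p orbital — every position has a p orbital, so the cyclic π system is continuous.
Tallying contributions gives 5 × 2 = 10 from the double-bond units + 2 from the Se atom = 12.

12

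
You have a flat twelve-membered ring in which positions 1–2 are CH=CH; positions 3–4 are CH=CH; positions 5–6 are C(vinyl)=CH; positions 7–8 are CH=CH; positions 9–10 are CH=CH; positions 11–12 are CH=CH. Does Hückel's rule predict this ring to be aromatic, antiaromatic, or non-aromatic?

Check conjugation: the double-bond atoms are sp², each contributing one p electron — every position has a p orbital, so the cyclic π system is continuous.
Adding the contributions, 6 × 2 = 12 from the 6 double-bond units.
With 12 = 4·3 π electrons, Hückel's rule classifies the planar ring as antiaromatic.

Antiaromatic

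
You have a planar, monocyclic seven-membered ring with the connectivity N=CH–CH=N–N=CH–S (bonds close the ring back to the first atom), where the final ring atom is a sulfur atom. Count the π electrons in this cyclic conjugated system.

Every ring atom contributes a p orbital perpendicular to the ring (each doubly-bonded ring atom is sp² with one p-orbital electron; each sp² =N– keeps its lone pair in-plane and puts one electron into the π system; the sulfur donates one lone pair from its p orbital), so the π system is cyclic and fully conjugated.
Adding the contributions, 3 × 2 = 6 from the double-bond units + 2 from the S atom = 8.

8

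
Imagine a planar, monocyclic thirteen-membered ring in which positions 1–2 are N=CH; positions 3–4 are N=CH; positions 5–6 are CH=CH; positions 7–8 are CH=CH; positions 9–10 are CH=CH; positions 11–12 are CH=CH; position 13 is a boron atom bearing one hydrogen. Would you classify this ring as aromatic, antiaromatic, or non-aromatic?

Check conjugation: each doubly-bonded ring atom is sp² with one p-orbital electron; each sp² =N– keeps its lone pair in-plane and puts one electron into the π system; the boron has an empty p orbital — every position has a p orbital, so the cyclic π system is continuous.
Adding the contributions, 6 × 2 = 12 from the double-bond units + 0 from the BH atom = 12.
12 = 4(3); a planar, fully conjugated 4n system is antiaromatic.

Antiaromatic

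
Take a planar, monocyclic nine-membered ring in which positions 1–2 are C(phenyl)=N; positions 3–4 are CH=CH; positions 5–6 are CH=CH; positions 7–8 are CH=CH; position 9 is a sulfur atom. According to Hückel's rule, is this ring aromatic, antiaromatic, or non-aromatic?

Every ring atom contributes a p orbital perpendicular to the ring (the double-bond atoms are sp², each contributing one p electron; each =N– nitrogen is pyridine-type (lone pair in the sp² plane, one electron in the p orbital); the sulfur donates one lone pair from its p orbital), so the π system is cyclic and fully conjugated.
Tallying contributions gives 4 × 2 = 8 from the double-bond units + 2 from the S atom = 10.
10 = 4(2) + 2, which satisfies Hückel's 4n+2 rule.

Aromatic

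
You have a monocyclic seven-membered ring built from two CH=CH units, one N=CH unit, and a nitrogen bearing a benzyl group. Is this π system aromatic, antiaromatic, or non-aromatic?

Every ring atom contributes a p orbital perpendicular to the ring (every atom in a ring double bond is sp² and brings one electron to the p orbital; each sp² =N– keeps its lone pair in-plane and puts one electron into the π system; the pyrrole-type nitrogen donates its lone pair from the p orbital), so the π system is cyclic and fully conjugated.
Counting π electrons: 3 × 2 = 6 from the double-bond units + 2 from the N(benzyl) atom = 8.
With 8 = 4·2 π electrons, Hückel's rule classifies the planar ring as antiaromatic.

Antiaromatic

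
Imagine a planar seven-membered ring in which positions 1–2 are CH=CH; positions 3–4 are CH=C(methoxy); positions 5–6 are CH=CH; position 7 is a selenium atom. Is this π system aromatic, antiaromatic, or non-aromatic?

Antiaromatic

All ring atoms are sp² and supply a p orbital to the ring (every atom in a ring double bond is sp² and brings one electron to the p orbital; the selenium donates one lone pair from its p orbital); the conjugation is uninterrupted.
Adding the contributions, 3 × 2 = 6 from the double-bond units + 2 from the Se atom = 8.
With 8 = 4·2 π electrons, Hückel's rule classifies the planar ring as antiaromatic.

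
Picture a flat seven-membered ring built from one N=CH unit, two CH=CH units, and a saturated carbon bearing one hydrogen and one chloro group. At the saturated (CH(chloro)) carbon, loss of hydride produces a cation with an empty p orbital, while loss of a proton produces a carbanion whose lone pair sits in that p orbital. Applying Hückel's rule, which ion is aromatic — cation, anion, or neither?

Both ions have a continuous loop of p orbitals — each ring atom is sp².
Cation: 3 × 2 + 0 = 6 π electrons → 4(1)+2, aromatic.
Anion: 3 × 2 + 2 = 8 π electrons → 4(2), antiaromatic.

The cation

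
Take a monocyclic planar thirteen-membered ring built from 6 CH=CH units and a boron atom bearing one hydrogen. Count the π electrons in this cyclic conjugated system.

Check conjugation: each doubly-bonded ring atom is sp² with one p-orbital electron; the boron has an empty p orbital — every position has a p orbital, so the cyclic π system is continuous.
Tallying contributions gives 6 × 2 = 12 from the double-bond units + 0 from the BH atom = 12.

12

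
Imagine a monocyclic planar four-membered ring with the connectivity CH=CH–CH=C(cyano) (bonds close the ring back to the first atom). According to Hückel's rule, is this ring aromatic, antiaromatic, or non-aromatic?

Antiaromatic

All ring atoms are sp² and supply a p orbital to the ring (every atom in a ring double bond is sp² and brings one electron to the p orbital); the conjugation is uninterrupted.
Adding the contributions, 2 × 2 = 4 from the 2 double-bond units.
4 is a 4n count (n = 1), so the planar conjugated ring is antiaromatic.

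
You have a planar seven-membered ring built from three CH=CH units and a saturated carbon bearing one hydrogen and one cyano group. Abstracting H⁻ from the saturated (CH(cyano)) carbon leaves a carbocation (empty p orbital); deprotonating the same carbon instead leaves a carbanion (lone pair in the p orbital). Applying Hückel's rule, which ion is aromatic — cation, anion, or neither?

Once that carbon is sp², every ring atom has a p orbital and both ions are fully conjugated.
Cation: 3 × 2 + 0 = 6 π electrons → 4(1)+2, aromatic.
Anion: 3 × 2 + 2 = 8 π electrons → 4(2), antiaromatic.

The cation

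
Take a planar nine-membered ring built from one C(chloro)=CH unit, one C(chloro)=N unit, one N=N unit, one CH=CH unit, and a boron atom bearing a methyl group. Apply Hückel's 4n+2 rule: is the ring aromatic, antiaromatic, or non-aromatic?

All ring atoms are sp² and supply a p orbital to the ring (every atom in a ring double bond is sp² and brings one electron to the p orbital; each sp² =N– keeps its lone pair in-plane and puts one electron into the π system; the boron has an empty p orbital); the conjugation is uninterrupted.
Counting π electrons: 4 × 2 = 8 from the double-bond units + 0 from the B(methyl) atom = 8.
A 4n π count (8, n = 2) in a planar conjugated ring means antiaromatic.

Antiaromatic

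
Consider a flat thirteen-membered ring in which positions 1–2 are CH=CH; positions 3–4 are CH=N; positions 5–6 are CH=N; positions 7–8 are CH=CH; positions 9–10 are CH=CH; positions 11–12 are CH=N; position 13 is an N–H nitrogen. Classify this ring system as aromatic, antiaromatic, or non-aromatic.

Aromatic

Check conjugation: the double-bond atoms are sp², each contributing one p electron; each sp² =N– keeps its lone pair in-plane and puts one electron into the π system; the pyrrole-type nitrogen donates its lone pair from the p orbital — every position has a p orbital, so the cyclic π system is continuous.
Tallying contributions gives 6 × 2 = 12 from the double-bond units + 2 from the NH atom = 14.
14 = 4(3) + 2, which satisfies Hückel's 4n+2 rule.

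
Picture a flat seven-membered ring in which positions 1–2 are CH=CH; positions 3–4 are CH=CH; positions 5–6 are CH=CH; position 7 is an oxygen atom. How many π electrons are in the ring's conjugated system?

Check conjugation: each doubly-bonded ring atom is sp² with one p-orbital electron; the oxygen donates one lone pair from its p orbital — every position has a p orbital, so the cyclic π system is continuous.
Adding the contributions, 3 × 2 = 6 from the double-bond units + 2 from the O atom = 8.

8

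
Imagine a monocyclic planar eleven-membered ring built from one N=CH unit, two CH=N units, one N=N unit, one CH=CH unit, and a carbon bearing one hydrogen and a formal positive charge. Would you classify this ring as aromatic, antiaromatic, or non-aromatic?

The p orbitals form a continuous loop: the double-bond atoms are sp², each contributing one p electron; each sp² =N– keeps its lone pair in-plane and puts one electron into the π system; the carbocation has an empty p orbital. The ring is fully conjugated.
Adding the contributions, 5 × 2 = 10 from the double-bond units + 0 from the CH(+) atom = 10.
That gives a 4n+2 count (10, n = 2).

Aromatic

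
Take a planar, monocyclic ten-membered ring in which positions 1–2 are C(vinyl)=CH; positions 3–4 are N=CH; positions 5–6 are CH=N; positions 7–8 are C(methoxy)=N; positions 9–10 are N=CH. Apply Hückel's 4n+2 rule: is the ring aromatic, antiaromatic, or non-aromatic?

Aromatic

Check conjugation: the double-bond atoms are sp², each contributing one p electron; each sp² =N– keeps its lone pair in-plane and puts one electron into the π system — every position has a p orbital, so the cyclic π system is continuous.
π-electron count: 5 × 2 = 10 from the 5 double-bond units.
That gives a 4n+2 count (10, n = 2).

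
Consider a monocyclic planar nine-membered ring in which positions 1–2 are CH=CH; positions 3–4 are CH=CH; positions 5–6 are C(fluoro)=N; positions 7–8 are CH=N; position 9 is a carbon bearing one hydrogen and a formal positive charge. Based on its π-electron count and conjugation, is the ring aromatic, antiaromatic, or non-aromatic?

The p orbitals form a continuous loop: every atom in a ring double bond is sp² and brings one electron to the p orbital; each sp² =N– keeps its lone pair in-plane and puts one electron into the π system; the carbocation has an empty p orbital. The ring is fully conjugated.
Adding the contributions, 4 × 2 = 8 from the double-bond units + 0 from the CH(+) atom = 8.
8 is a 4n count (n = 2), so the planar conjugated ring is antiaromatic.

Antiaromatic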